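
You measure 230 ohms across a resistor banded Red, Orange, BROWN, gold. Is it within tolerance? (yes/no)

yes

Red → 2 (first significant figure)
Orange → 3 (second significant figure)
Brown → ×10 multiplier
Gold → ±5% tolerance
23 × 10 = 230 Ω
Allowed range: 218.5 Ω to 241.5 Ω.
230 ohms lies inside that range.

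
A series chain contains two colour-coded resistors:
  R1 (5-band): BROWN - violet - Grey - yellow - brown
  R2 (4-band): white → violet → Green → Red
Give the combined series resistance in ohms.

R1: brown, violet, grey → 178; yellow ×10^4 → 1780000 Ω.
R2: white, violet → 97; green ×10^5 → 9700000 Ω.
Series: 1780000 + 9700000 = 11480000 Ω.

11480000 Ω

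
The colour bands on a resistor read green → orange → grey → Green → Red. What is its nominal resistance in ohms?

Green → 5 (first significant figure)
Orange → 3 (second significant figure)
Grey → 8 (third significant figure)
Green → ×10^5 multiplier
538 × 100000 = 53800000 Ω

53800000 Ω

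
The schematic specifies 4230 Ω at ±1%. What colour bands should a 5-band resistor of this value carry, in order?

4230 Ω = 423 × 10^1.
4 → yellow
2 → red
3 → orange
Multiplier 10^1 → brown.
±1% tolerance → brown.

yellow, red, orange, brown, brown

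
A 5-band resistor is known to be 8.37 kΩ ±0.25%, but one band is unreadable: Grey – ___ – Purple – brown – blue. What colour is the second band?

orange

8370 Ω = 837 × 10^1.
The second band gives digit 3 of the significand, and 3 is orange.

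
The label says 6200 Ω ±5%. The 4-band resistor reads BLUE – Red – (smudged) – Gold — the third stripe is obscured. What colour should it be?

6200 Ω = 62 × 10^2.
The third band is the multiplier, 10^2, which is red.

red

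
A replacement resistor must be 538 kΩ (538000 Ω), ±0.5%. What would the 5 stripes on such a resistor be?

green, orange, grey, orange, green

538000 Ω = 538 × 10^3.
5 → green
3 → orange
8 → grey
Multiplier 10^3 → orange.
±0.5% tolerance → green.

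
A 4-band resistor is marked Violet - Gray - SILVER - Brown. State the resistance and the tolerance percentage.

Violet → 7 (first significant figure)
Grey → 8 (second significant figure)
Silver → ×0.01 multiplier
Brown → ±1% tolerance
78 × 0.01 = 0.78 Ω

0.78 Ω ±1%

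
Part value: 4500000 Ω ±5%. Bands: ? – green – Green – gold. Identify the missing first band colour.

4500000 Ω = 45 × 10^5.
The first band gives digit 4 of the significand, and 4 is yellow.

yellow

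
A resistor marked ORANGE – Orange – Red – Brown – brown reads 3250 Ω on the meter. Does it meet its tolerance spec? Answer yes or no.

no

Orange → 3 (first significant figure)
Orange → 3 (second significant figure)
Red → 2 (third significant figure)
Brown → ×10 multiplier
Brown → ±1% tolerance
332 × 10 = 3320 Ω
Allowed range: 3286.8 Ω to 3353.2 Ω.
3250 Ω lies outside that range.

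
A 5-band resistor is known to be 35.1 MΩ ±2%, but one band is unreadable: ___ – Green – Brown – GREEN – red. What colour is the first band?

orange

35100000 Ω = 351 × 10^5.
The first band gives digit 3 of the significand, and 3 is orange.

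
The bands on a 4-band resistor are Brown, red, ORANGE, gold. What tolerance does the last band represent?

The last band, gold, is the tolerance band.
Gold corresponds to ±5%.

±5%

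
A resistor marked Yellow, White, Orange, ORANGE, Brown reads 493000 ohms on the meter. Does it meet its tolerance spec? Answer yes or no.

yes

Yellow → 4 (first significant figure)
White → 9 (second significant figure)
Orange → 3 (third significant figure)
Orange → ×10^3 multiplier
Brown → ±1% tolerance
493 × 1000 = 493000 Ω
Allowed range: 488070 Ω to 497930 Ω.
493000 ohms lies inside that range.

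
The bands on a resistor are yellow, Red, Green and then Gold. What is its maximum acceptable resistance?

Yellow → 4 (first significant figure)
Red → 2 (second significant figure)
Green → ×10^5 multiplier
Gold → ±5% tolerance
42 × 100000 = 4200000 Ω
Maximum = 4200000 × (1 + 5/100) = 4410000 Ω.

4410000 Ω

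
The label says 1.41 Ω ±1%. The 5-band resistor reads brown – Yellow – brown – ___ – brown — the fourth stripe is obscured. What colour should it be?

1.41 Ω = 141 × 10^-2.
The fourth band is the multiplier, 10^-2, which is silver.

silver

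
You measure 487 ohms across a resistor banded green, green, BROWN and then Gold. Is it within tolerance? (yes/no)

no

Green → 5 (first significant figure)
Green → 5 (second significant figure)
Brown → ×10 multiplier
Gold → ±5% tolerance
55 × 10 = 550 Ω
Allowed range: 522.5 Ω to 577.5 Ω.
487 ohms lies outside that range.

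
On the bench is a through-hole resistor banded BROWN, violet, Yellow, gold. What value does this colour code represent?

Brown → 1 (first significant figure)
Violet → 7 (second significant figure)
Yellow → ×10^4 multiplier
17 × 10000 = 170000 Ω

170000 Ω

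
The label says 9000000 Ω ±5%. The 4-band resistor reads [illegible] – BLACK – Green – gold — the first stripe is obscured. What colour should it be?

white

9000000 Ω = 90 × 10^5.
The first band gives digit 9 of the significand, and 9 is white.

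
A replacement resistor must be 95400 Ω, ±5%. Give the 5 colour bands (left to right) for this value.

95400 Ω = 954 × 10^2.
9 → white
5 → green
4 → yellow
Multiplier 10^2 → red.
±5% tolerance → gold.

white, green, yellow, red, gold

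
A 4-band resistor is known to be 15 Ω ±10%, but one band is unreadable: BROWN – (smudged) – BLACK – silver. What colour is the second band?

15 Ω = 15 × 10^0.
The second band gives digit 5 of the significand, and 5 is green.

green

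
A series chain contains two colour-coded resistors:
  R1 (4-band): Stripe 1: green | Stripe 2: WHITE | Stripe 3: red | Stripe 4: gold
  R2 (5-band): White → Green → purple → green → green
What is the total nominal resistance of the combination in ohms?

R1: green, white → 59; red ×10^2 → 5900 Ω.
R2: white, green, violet → 957; green ×10^5 → 95700000 Ω.
Series: 5900 + 95700000 = 95705900 Ω.

95705900 Ω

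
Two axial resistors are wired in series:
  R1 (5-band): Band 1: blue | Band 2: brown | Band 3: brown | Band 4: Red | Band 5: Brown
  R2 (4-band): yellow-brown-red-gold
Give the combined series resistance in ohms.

R1: blue, brown, brown → 611; red ×10^2 → 61100 Ω.
R2: yellow, brown → 41; red ×10^2 → 4100 Ω.
Series: 61100 + 4100 = 65200 Ω.

65200 Ω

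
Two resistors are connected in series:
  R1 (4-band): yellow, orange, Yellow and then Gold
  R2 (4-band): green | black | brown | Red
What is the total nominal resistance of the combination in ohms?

R1: yellow, orange → 43; yellow ×10^4 → 430000 Ω.
R2: green, black → 50; brown ×10 → 500 Ω.
Series: 430000 + 500 = 430500 Ω.

430500 Ω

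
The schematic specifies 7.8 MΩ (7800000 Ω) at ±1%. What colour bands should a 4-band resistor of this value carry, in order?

7800000 Ω = 78 × 10^5.
7 → violet
8 → grey
Multiplier 10^5 → green.
±1% tolerance → brown.

violet, grey, green, brown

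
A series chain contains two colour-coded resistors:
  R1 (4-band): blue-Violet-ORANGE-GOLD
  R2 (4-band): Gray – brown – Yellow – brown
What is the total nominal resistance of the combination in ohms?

877000 Ω

R1: blue, violet → 67; orange ×10^3 → 67000 Ω.
R2: grey, brown → 81; yellow ×10^4 → 810000 Ω.
Series: 67000 + 810000 = 877000 Ω.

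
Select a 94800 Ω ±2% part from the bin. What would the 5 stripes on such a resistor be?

white, yellow, grey, red, red

94800 Ω = 948 × 10^2.
9 → white
4 → yellow
8 → grey
Multiplier 10^2 → red.
±2% tolerance → red.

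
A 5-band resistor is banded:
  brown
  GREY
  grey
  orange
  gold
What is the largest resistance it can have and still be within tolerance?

Brown → 1 (first significant figure)
Grey → 8 (second significant figure)
Grey → 8 (third significant figure)
Orange → ×10^3 multiplier
Gold → ±5% tolerance
188 × 1000 = 188000 Ω
Largest = 188000 × (1 + 5/100) = 197400 Ω.

197400 Ω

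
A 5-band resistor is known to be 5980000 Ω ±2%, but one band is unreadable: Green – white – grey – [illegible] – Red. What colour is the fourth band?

yellow

5980000 Ω = 598 × 10^4.
The fourth band is the multiplier, 10^4, which is yellow.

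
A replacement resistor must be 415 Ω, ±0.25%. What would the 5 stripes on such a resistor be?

yellow, brown, green, black, blue

415 Ω = 415 × 10^0.
4 → yellow
1 → brown
5 → green
Multiplier 10^0 → black.
±0.25% tolerance → blue.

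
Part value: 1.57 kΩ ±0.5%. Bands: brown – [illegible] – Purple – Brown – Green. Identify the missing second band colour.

green

1570 Ω = 157 × 10^1.
The second band gives digit 5 of the significand, and 5 is green.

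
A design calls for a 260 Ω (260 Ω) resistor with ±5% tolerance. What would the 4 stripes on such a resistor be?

red, blue, brown, gold

260 Ω = 26 × 10^1.
2 → red
6 → blue
Multiplier 10^1 → brown.
±5% tolerance → gold.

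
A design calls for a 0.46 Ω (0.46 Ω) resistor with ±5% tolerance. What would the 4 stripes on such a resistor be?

yellow, blue, silver, gold

0.46 Ω = 46 × 10^-2.
4 → yellow
6 → blue
Multiplier 10^-2 → silver.
±5% tolerance → gold.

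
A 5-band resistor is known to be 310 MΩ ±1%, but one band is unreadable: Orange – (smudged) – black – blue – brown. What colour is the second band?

brown

310000000 Ω = 310 × 10^6.
The second band gives digit 1 of the significand, and 1 is brown.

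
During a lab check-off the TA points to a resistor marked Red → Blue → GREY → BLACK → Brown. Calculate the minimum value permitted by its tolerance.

Red → 2 (first significant figure)
Blue → 6 (second significant figure)
Grey → 8 (third significant figure)
Black → ×1 multiplier
Brown → ±1% tolerance
268 × 1 = 268 Ω
Minimum = 268 × (1 − 1/100) = 265.32 Ω.

265.32 Ω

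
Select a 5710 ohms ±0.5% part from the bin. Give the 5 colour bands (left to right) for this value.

green, violet, brown, brown, green

5710 Ω = 571 × 10^1.
5 → green
7 → violet
1 → brown
Multiplier 10^1 → brown.
±0.5% tolerance → green.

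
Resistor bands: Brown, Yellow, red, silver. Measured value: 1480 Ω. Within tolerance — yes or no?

yes

Brown → 1 (first significant figure)
Yellow → 4 (second significant figure)
Red → ×10^2 multiplier
Silver → ±10% tolerance
14 × 100 = 1400 Ω
Allowed range: 1260 Ω to 1540 Ω.
1480 Ω lies inside that range.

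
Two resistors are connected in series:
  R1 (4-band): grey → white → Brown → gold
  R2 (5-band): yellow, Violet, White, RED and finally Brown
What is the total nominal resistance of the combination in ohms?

R1: grey, white → 89; brown ×10 → 890 Ω.
R2: yellow, violet, white → 479; red ×10^2 → 47900 Ω.
Series: 890 + 47900 = 48790 Ω.

48790 Ω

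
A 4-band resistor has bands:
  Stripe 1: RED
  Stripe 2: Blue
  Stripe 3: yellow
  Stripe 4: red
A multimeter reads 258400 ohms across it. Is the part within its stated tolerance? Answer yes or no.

Red → 2 (first significant figure)
Blue → 6 (second significant figure)
Yellow → ×10^4 multiplier
Red → ±2% tolerance
26 × 10000 = 260000 Ω
Allowed range: 254800 Ω to 265200 Ω.
258400 ohms lies inside that range.

yes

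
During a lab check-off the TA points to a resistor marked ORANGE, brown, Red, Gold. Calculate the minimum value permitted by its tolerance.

Orange → 3 (first significant figure)
Brown → 1 (second significant figure)
Red → ×10^2 multiplier
Gold → ±5% tolerance
31 × 100 = 3100 Ω
Minimum = 3100 × (1 − 5/100) = 2945 Ω.

2945 Ω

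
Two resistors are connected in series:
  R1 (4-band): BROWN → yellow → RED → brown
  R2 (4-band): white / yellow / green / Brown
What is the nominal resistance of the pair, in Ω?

9401400 Ω

R1: brown, yellow → 14; red ×10^2 → 1400 Ω.
R2: white, yellow → 94; green ×10^5 → 9400000 Ω.
Series: 1400 + 9400000 = 9401400 Ω.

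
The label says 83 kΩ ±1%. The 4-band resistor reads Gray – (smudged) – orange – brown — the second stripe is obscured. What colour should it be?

83000 Ω = 83 × 10^3.
The second band gives digit 3 of the significand, and 3 is orange.

orange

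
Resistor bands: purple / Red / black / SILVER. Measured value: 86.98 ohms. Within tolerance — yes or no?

Violet → 7 (first significant figure)
Red → 2 (second significant figure)
Black → ×1 multiplier
Silver → ±10% tolerance
72 × 1 = 72 Ω
Allowed range: 64.8 Ω to 79.2 Ω.
86.98 ohms lies outside that range.

no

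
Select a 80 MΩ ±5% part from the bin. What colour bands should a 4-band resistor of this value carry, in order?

grey, black, blue, gold

80000000 Ω = 80 × 10^6.
8 → grey
0 → black
Multiplier 10^6 → blue.
±5% tolerance → gold.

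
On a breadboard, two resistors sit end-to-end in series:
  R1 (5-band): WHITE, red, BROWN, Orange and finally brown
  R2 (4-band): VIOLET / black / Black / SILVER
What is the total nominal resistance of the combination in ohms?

R1: white, red, brown → 921; orange ×10^3 → 921000 Ω.
R2: violet, black → 70; black ×1 → 70 Ω.
Series: 921000 + 70 = 921070 Ω.

921070 Ω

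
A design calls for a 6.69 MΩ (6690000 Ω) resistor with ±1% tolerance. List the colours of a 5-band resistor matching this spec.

6690000 Ω = 669 × 10^4.
6 → blue
6 → blue
9 → white
Multiplier 10^4 → yellow.
±1% tolerance → brown.

blue, blue, white, yellow, brown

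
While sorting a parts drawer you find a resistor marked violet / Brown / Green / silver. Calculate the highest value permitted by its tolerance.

7810000 Ω

Violet → 7 (first significant figure)
Brown → 1 (second significant figure)
Green → ×10^5 multiplier
Silver → ±10% tolerance
71 × 100000 = 7100000 Ω
Highest = 7100000 × (1 + 10/100) = 7810000 Ω.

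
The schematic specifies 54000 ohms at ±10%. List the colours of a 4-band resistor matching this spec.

54000 Ω = 54 × 10^3.
5 → green
4 → yellow
Multiplier 10^3 → orange.
±10% tolerance → silver.

green, yellow, orange, silver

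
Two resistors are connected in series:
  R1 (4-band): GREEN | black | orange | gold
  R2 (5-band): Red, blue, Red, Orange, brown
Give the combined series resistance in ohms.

R1: green, black → 50; orange ×10^3 → 50000 Ω.
R2: red, blue, red → 262; orange ×10^3 → 262000 Ω.
Series: 50000 + 262000 = 312000 Ω.

312000 Ω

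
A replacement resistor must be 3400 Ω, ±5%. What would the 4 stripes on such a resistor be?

3400 Ω = 34 × 10^2.
3 → orange
4 → yellow
Multiplier 10^2 → red.
±5% tolerance → gold.

orange, yellow, red, gold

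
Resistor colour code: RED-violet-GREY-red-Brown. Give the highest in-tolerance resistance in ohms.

28078 Ω

Red → 2 (first significant figure)
Violet → 7 (second significant figure)
Grey → 8 (third significant figure)
Red → ×10^2 multiplier
Brown → ±1% tolerance
278 × 100 = 27800 Ω
Highest = 27800 × (1 + 1/100) = 28078 Ω.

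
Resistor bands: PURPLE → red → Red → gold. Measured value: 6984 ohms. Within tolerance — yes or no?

Violet → 7 (first significant figure)
Red → 2 (second significant figure)
Red → ×10^2 multiplier
Gold → ±5% tolerance
72 × 100 = 7200 Ω
Allowed range: 6840 Ω to 7560 Ω.
6984 ohms lies inside that range.

yes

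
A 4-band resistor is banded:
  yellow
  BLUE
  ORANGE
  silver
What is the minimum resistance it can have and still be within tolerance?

Yellow → 4 (first significant figure)
Blue → 6 (second significant figure)
Orange → ×10^3 multiplier
Silver → ±10% tolerance
46 × 1000 = 46000 Ω
Minimum = 46000 × (1 − 10/100) = 41400 Ω.

41400 Ω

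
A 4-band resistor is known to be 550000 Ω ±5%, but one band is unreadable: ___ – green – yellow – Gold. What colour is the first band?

green

550000 Ω = 55 × 10^4.
The first band gives digit 5 of the significand, and 5 is green.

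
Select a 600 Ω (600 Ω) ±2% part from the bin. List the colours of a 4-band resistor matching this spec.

blue, black, brown, red

600 Ω = 60 × 10^1.
6 → blue
0 → black
Multiplier 10^1 → brown.
±2% tolerance → red.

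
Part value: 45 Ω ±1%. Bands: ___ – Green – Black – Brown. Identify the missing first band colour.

yellow

45 Ω = 45 × 10^0.
The first band gives digit 4 of the significand, and 4 is yellow.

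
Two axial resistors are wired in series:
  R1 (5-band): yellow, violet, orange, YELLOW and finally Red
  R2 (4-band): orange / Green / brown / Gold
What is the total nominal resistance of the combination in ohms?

4730350 Ω

R1: yellow, violet, orange → 473; yellow ×10^4 → 4730000 Ω.
R2: orange, green → 35; brown ×10 → 350 Ω.
Series: 4730000 + 350 = 4730350 Ω.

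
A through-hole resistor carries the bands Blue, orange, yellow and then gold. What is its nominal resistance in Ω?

Blue → 6 (first significant figure)
Orange → 3 (second significant figure)
Yellow → ×10^4 multiplier
63 × 10000 = 630000 Ω

630000 Ω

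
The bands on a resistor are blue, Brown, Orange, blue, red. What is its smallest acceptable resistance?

600740000 Ω

Blue → 6 (first significant figure)
Brown → 1 (second significant figure)
Orange → 3 (third significant figure)
Blue → ×10^6 multiplier
Red → ±2% tolerance
613 × 1000000 = 613000000 Ω
Smallest = 613000000 × (1 − 2/100) = 600740000 Ω.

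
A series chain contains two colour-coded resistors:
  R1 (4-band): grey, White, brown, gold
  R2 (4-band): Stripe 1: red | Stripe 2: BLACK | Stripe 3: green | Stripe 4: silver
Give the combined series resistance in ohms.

2000890 Ω

R1: grey, white → 89; brown ×10 → 890 Ω.
R2: red, black → 20; green ×10^5 → 2000000 Ω.
Series: 890 + 2000000 = 2000890 Ω.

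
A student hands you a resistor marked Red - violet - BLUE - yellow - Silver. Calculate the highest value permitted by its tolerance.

Red → 2 (first significant figure)
Violet → 7 (second significant figure)
Blue → 6 (third significant figure)
Yellow → ×10^4 multiplier
Silver → ±10% tolerance
276 × 10000 = 2760000 Ω
Highest = 2760000 × (1 + 10/100) = 3036000 Ω.

3036000 Ω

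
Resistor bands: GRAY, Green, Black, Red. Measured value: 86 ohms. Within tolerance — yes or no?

yes

Grey → 8 (first significant figure)
Green → 5 (second significant figure)
Black → ×1 multiplier
Red → ±2% tolerance
85 × 1 = 85 Ω
Allowed range: 83.3 Ω to 86.7 Ω.
86 ohms lies inside that range.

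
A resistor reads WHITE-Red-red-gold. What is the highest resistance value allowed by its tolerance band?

9660 Ω

White → 9 (first significant figure)
Red → 2 (second significant figure)
Red → ×10^2 multiplier
Gold → ±5% tolerance
92 × 100 = 9200 Ω
Highest = 9200 × (1 + 5/100) = 9660 Ω.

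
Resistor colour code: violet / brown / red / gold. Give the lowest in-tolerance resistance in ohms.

Violet → 7 (first significant figure)
Brown → 1 (second significant figure)
Red → ×10^2 multiplier
Gold → ±5% tolerance
71 × 100 = 7100 Ω
Lowest = 7100 × (1 − 5/100) = 6745 Ω.

6745 Ω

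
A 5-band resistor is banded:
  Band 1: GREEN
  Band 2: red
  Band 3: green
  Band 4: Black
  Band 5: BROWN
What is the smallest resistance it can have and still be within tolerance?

519.75 Ω

Green → 5 (first significant figure)
Red → 2 (second significant figure)
Green → 5 (third significant figure)
Black → ×1 multiplier
Brown → ±1% tolerance
525 × 1 = 525 Ω
Smallest = 525 × (1 − 1/100) = 519.75 Ω.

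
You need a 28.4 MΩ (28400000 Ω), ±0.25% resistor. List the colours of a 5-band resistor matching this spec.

red, grey, yellow, green, blue

28400000 Ω = 284 × 10^5.
2 → red
8 → grey
4 → yellow
Multiplier 10^5 → green.
±0.25% tolerance → blue.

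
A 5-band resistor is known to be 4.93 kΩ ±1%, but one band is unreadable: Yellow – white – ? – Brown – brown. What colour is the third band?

4930 Ω = 493 × 10^1.
The third band gives digit 3 of the significand, and 3 is orange.

orange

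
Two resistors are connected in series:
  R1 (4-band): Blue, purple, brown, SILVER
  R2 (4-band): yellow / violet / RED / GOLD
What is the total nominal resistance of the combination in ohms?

5370 Ω

R1: blue, violet → 67; brown ×10 → 670 Ω.
R2: yellow, violet → 47; red ×10^2 → 4700 Ω.
Series: 670 + 4700 = 5370 Ω.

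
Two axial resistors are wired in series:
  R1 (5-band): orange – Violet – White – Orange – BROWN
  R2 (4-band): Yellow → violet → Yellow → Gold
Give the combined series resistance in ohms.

849000 Ω

R1: orange, violet, white → 379; orange ×10^3 → 379000 Ω.
R2: yellow, violet → 47; yellow ×10^4 → 470000 Ω.
Series: 379000 + 470000 = 849000 Ω.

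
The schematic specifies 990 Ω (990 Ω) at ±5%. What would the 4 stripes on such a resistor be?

990 Ω = 99 × 10^1.
9 → white
9 → white
Multiplier 10^1 → brown.
±5% tolerance → gold.

white, white, brown, gold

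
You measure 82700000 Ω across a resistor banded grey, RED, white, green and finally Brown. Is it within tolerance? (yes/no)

Grey → 8 (first significant figure)
Red → 2 (second significant figure)
White → 9 (third significant figure)
Green → ×10^5 multiplier
Brown → ±1% tolerance
829 × 100000 = 82900000 Ω
Allowed range: 82071000 Ω to 83729000 Ω.
82700000 Ω lies inside that range.

yes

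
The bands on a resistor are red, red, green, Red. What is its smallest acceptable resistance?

Red → 2 (first significant figure)
Red → 2 (second significant figure)
Green → ×10^5 multiplier
Red → ±2% tolerance
22 × 100000 = 2200000 Ω
Smallest = 2200000 × (1 − 2/100) = 2156000 Ω.

2156000 Ω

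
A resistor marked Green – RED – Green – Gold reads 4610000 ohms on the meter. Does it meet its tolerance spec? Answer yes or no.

no

Green → 5 (first significant figure)
Red → 2 (second significant figure)
Green → ×10^5 multiplier
Gold → ±5% tolerance
52 × 100000 = 5200000 Ω
Allowed range: 4940000 Ω to 5460000 Ω.
4610000 ohms lies outside that range.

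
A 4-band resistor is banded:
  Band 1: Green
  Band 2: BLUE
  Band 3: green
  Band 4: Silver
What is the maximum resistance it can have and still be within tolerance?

6160000 Ω

Green → 5 (first significant figure)
Blue → 6 (second significant figure)
Green → ×10^5 multiplier
Silver → ±10% tolerance
56 × 100000 = 5600000 Ω
Maximum = 5600000 × (1 + 10/100) = 6160000 Ω.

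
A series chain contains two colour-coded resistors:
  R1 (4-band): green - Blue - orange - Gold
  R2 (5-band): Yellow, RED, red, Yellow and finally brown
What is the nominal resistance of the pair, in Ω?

4276000 Ω

R1: green, blue → 56; orange ×10^3 → 56000 Ω.
R2: yellow, red, red → 422; yellow ×10^4 → 4220000 Ω.
Series: 56000 + 4220000 = 4276000 Ω.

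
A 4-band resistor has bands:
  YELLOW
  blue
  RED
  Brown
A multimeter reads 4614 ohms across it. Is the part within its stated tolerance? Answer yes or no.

Yellow → 4 (first significant figure)
Blue → 6 (second significant figure)
Red → ×10^2 multiplier
Brown → ±1% tolerance
46 × 100 = 4600 Ω
Allowed range: 4554 Ω to 4646 Ω.
4614 ohms lies inside that range.

yes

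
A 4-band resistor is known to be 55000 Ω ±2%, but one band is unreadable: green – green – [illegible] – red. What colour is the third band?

orange

55000 Ω = 55 × 10^3.
The third band is the multiplier, 10^3, which is orange.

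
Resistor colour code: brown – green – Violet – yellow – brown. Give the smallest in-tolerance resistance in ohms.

Brown → 1 (first significant figure)
Green → 5 (second significant figure)
Violet → 7 (third significant figure)
Yellow → ×10^4 multiplier
Brown → ±1% tolerance
157 × 10000 = 1570000 Ω
Smallest = 1570000 × (1 − 1/100) = 1554300 Ω.

1554300 Ω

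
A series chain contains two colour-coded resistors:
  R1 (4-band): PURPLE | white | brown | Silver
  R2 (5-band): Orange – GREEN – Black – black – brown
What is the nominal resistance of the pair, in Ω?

R1: violet, white → 79; brown ×10 → 790 Ω.
R2: orange, green, black → 350; black ×1 → 350 Ω.
Series: 790 + 350 = 1140 Ω.

1140 Ω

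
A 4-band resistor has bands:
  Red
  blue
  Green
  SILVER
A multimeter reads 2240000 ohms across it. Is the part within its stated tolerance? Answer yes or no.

no

Red → 2 (first significant figure)
Blue → 6 (second significant figure)
Green → ×10^5 multiplier
Silver → ±10% tolerance
26 × 100000 = 2600000 Ω
Allowed range: 2340000 Ω to 2860000 Ω.
2240000 ohms lies outside that range.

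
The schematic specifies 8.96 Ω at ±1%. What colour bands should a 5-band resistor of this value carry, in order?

grey, white, blue, silver, brown

8.96 Ω = 896 × 10^-2.
8 → grey
9 → white
6 → blue
Multiplier 10^-2 → silver.
±1% tolerance → brown.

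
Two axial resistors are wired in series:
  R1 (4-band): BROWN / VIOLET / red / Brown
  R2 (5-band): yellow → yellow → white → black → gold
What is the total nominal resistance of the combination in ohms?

2149 Ω

R1: brown, violet → 17; red ×10^2 → 1700 Ω.
R2: yellow, yellow, white → 449; black ×1 → 449 Ω.
Series: 1700 + 449 = 2149 Ω.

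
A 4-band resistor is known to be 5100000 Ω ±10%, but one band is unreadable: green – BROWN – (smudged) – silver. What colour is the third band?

5100000 Ω = 51 × 10^5.
The third band is the multiplier, 10^5, which is green.

green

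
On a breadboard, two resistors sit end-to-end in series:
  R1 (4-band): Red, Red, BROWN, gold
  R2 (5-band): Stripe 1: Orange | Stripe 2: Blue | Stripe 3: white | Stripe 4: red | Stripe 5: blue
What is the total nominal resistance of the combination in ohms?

R1: red, red → 22; brown ×10 → 220 Ω.
R2: orange, blue, white → 369; red ×10^2 → 36900 Ω.
Series: 220 + 36900 = 37120 Ω.

37120 Ω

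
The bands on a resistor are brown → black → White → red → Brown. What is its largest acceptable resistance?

Brown → 1 (first significant figure)
Black → 0 (second significant figure)
White → 9 (third significant figure)
Red → ×10^2 multiplier
Brown → ±1% tolerance
109 × 100 = 10900 Ω
Largest = 10900 × (1 + 1/100) = 11009 Ω.

11009 Ω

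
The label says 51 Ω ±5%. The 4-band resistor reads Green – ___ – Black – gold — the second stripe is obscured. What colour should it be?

51 Ω = 51 × 10^0.
The second band gives digit 1 of the significand, and 1 is brown.

brown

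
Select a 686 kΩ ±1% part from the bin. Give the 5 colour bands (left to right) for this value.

686000 Ω = 686 × 10^3.
6 → blue
8 → grey
6 → blue
Multiplier 10^3 → orange.
±1% tolerance → brown.

blue, grey, blue, orange, brown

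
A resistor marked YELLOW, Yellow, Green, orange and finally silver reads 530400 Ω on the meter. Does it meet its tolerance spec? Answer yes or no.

Yellow → 4 (first significant figure)
Yellow → 4 (second significant figure)
Green → 5 (third significant figure)
Orange → ×10^3 multiplier
Silver → ±10% tolerance
445 × 1000 = 445000 Ω
Allowed range: 400500 Ω to 489500 Ω.
530400 Ω lies outside that range.

no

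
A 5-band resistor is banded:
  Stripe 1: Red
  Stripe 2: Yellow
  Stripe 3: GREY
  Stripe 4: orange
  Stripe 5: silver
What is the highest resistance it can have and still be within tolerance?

272800 Ω

Red → 2 (first significant figure)
Yellow → 4 (second significant figure)
Grey → 8 (third significant figure)
Orange → ×10^3 multiplier
Silver → ±10% tolerance
248 × 1000 = 248000 Ω
Highest = 248000 × (1 + 10/100) = 272800 Ω.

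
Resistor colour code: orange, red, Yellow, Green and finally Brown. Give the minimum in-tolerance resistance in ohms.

Orange → 3 (first significant figure)
Red → 2 (second significant figure)
Yellow → 4 (third significant figure)
Green → ×10^5 multiplier
Brown → ±1% tolerance
324 × 100000 = 32400000 Ω
Minimum = 32400000 × (1 − 1/100) = 32076000 Ω.

32076000 Ω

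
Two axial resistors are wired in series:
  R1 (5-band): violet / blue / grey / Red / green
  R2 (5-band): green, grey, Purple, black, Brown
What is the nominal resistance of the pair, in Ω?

77387 Ω

R1: violet, blue, grey → 768; red ×10^2 → 76800 Ω.
R2: green, grey, violet → 587; black ×1 → 587 Ω.
Series: 76800 + 587 = 77387 Ω.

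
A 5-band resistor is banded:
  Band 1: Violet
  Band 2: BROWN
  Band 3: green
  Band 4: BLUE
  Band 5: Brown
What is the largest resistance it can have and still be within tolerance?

Violet → 7 (first significant figure)
Brown → 1 (second significant figure)
Green → 5 (third significant figure)
Blue → ×10^6 multiplier
Brown → ±1% tolerance
715 × 1000000 = 715000000 Ω
Largest = 715000000 × (1 + 1/100) = 722150000 Ω.

722150000 Ω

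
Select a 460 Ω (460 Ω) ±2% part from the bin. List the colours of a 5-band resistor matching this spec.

yellow, blue, black, black, red

460 Ω = 460 × 10^0.
4 → yellow
6 → blue
0 → black
Multiplier 10^0 → black.
±2% tolerance → red.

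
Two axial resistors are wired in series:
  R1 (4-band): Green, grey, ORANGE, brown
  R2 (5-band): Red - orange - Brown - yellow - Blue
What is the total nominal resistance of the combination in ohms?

R1: green, grey → 58; orange ×10^3 → 58000 Ω.
R2: red, orange, brown → 231; yellow ×10^4 → 2310000 Ω.
Series: 58000 + 2310000 = 2368000 Ω.

2368000 Ω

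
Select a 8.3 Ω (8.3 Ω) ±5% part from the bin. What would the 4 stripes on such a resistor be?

grey, orange, gold, gold

8.3 Ω = 83 × 10^-1.
8 → grey
3 → orange
Multiplier 10^-1 → gold.
±5% tolerance → gold.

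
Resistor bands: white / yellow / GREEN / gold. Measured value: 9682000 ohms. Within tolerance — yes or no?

yes

White → 9 (first significant figure)
Yellow → 4 (second significant figure)
Green → ×10^5 multiplier
Gold → ±5% tolerance
94 × 100000 = 9400000 Ω
Allowed range: 8930000 Ω to 9870000 Ω.
9682000 ohms lies inside that range.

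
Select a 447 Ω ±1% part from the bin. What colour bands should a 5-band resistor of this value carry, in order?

447 Ω = 447 × 10^0.
4 → yellow
4 → yellow
7 → violet
Multiplier 10^0 → black.
±1% tolerance → brown.

yellow, yellow, violet, black, brown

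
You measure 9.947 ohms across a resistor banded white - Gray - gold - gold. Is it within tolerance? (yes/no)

White → 9 (first significant figure)
Grey → 8 (second significant figure)
Gold → ×0.1 multiplier
Gold → ±5% tolerance
98 × 0.1 = 9.8 Ω
Allowed range: 9.31 Ω to 10.29 Ω.
9.947 ohms lies inside that range.

yes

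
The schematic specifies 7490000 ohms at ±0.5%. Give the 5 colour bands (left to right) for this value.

violet, yellow, white, yellow, green

7490000 Ω = 749 × 10^4.
7 → violet
4 → yellow
9 → white
Multiplier 10^4 → yellow.
±0.5% tolerance → green.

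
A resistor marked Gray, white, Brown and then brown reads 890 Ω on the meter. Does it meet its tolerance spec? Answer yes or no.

Grey → 8 (first significant figure)
White → 9 (second significant figure)
Brown → ×10 multiplier
Brown → ±1% tolerance
89 × 10 = 890 Ω
Allowed range: 881.1 Ω to 898.9 Ω.
890 Ω lies inside that range.

yes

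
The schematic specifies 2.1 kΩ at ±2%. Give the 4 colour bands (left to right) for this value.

red, brown, red, red

2100 Ω = 21 × 10^2.
2 → red
1 → brown
Multiplier 10^2 → red.
±2% tolerance → red.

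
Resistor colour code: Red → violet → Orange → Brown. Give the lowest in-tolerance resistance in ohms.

26730 Ω

Red → 2 (first significant figure)
Violet → 7 (second significant figure)
Orange → ×10^3 multiplier
Brown → ±1% tolerance
27 × 1000 = 27000 Ω
Lowest = 27000 × (1 − 1/100) = 26730 Ω.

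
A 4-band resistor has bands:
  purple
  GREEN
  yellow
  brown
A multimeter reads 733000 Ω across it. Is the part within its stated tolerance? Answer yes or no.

no

Violet → 7 (first significant figure)
Green → 5 (second significant figure)
Yellow → ×10^4 multiplier
Brown → ±1% tolerance
75 × 10000 = 750000 Ω
Allowed range: 742500 Ω to 757500 Ω.
733000 Ω lies outside that range.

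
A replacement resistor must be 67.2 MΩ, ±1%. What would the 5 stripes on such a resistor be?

67200000 Ω = 672 × 10^5.
6 → blue
7 → violet
2 → red
Multiplier 10^5 → green.
±1% tolerance → brown.

blue, violet, red, green, brown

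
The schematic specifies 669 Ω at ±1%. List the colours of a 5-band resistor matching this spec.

blue, blue, white, black, brown

669 Ω = 669 × 10^0.
6 → blue
6 → blue
9 → white
Multiplier 10^0 → black.
±1% tolerance → brown.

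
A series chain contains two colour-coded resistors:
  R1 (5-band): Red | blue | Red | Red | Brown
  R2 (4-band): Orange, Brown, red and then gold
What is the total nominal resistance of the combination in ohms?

29300 Ω

R1: red, blue, red → 262; red ×10^2 → 26200 Ω.
R2: orange, brown → 31; red ×10^2 → 3100 Ω.
Series: 26200 + 3100 = 29300 Ω.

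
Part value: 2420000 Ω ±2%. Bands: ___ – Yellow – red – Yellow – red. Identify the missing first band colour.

2420000 Ω = 242 × 10^4.
The first band gives digit 2 of the significand, and 2 is red.

red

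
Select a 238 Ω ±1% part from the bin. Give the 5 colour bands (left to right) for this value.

red, orange, grey, black, brown

238 Ω = 238 × 10^0.
2 → red
3 → orange
8 → grey
Multiplier 10^0 → black.
±1% tolerance → brown.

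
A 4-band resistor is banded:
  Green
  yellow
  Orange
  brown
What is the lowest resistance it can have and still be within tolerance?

53460 Ω

Green → 5 (first significant figure)
Yellow → 4 (second significant figure)
Orange → ×10^3 multiplier
Brown → ±1% tolerance
54 × 1000 = 54000 Ω
Lowest = 54000 × (1 − 1/100) = 53460 Ω.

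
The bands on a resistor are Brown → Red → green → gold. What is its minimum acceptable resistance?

1140000 Ω

Brown → 1 (first significant figure)
Red → 2 (second significant figure)
Green → ×10^5 multiplier
Gold → ±5% tolerance
12 × 100000 = 1200000 Ω
Minimum = 1200000 × (1 − 5/100) = 1140000 Ω.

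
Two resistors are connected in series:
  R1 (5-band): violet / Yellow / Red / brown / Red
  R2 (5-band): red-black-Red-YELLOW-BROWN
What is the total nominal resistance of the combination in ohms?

R1: violet, yellow, red → 742; brown ×10 → 7420 Ω.
R2: red, black, red → 202; yellow ×10^4 → 2020000 Ω.
Series: 7420 + 2020000 = 2027420 Ω.

2027420 Ω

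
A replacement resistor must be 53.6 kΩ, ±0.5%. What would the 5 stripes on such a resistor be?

53600 Ω = 536 × 10^2.
5 → green
3 → orange
6 → blue
Multiplier 10^2 → red.
±0.5% tolerance → green.

green, orange, blue, red, green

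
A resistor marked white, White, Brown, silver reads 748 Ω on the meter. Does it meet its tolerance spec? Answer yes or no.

no

White → 9 (first significant figure)
White → 9 (second significant figure)
Brown → ×10 multiplier
Silver → ±10% tolerance
99 × 10 = 990 Ω
Allowed range: 891 Ω to 1089 Ω.
748 Ω lies outside that range.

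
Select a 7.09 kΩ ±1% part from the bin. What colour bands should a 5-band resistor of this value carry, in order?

7090 Ω = 709 × 10^1.
7 → violet
0 → black
9 → white
Multiplier 10^1 → brown.
±1% tolerance → brown.

violet, black, white, brown, brown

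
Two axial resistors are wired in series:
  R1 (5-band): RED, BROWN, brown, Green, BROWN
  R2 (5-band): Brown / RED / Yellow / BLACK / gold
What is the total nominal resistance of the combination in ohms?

21100124 Ω

R1: red, brown, brown → 211; green ×10^5 → 21100000 Ω.
R2: brown, red, yellow → 124; black ×1 → 124 Ω.
Series: 21100000 + 124 = 21100124 Ω.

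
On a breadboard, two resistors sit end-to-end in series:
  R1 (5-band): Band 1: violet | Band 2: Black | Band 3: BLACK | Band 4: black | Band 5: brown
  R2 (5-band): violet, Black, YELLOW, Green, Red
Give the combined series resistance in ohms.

R1: violet, black, black → 700; black ×1 → 700 Ω.
R2: violet, black, yellow → 704; green ×10^5 → 70400000 Ω.
Series: 700 + 70400000 = 70400700 Ω.

70400700 Ω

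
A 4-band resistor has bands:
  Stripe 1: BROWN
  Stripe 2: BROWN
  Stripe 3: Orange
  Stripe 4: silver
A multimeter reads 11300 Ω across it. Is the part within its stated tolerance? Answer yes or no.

Brown → 1 (first significant figure)
Brown → 1 (second significant figure)
Orange → ×10^3 multiplier
Silver → ±10% tolerance
11 × 1000 = 11000 Ω
Allowed range: 9900 Ω to 12100 Ω.
11300 Ω lies inside that range.

yes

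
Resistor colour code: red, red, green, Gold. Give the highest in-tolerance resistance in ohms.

2310000 Ω

Red → 2 (first significant figure)
Red → 2 (second significant figure)
Green → ×10^5 multiplier
Gold → ±5% tolerance
22 × 100000 = 2200000 Ω
Highest = 2200000 × (1 + 5/100) = 2310000 Ω.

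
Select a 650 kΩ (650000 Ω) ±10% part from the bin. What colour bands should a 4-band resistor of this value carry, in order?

650000 Ω = 65 × 10^4.
6 → blue
5 → green
Multiplier 10^4 → yellow.
±10% tolerance → silver.

blue, green, yellow, silver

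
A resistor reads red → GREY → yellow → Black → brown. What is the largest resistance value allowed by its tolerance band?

286.84 Ω

Red → 2 (first significant figure)
Grey → 8 (second significant figure)
Yellow → 4 (third significant figure)
Black → ×1 multiplier
Brown → ±1% tolerance
284 × 1 = 284 Ω
Largest = 284 × (1 + 1/100) = 286.84 Ω.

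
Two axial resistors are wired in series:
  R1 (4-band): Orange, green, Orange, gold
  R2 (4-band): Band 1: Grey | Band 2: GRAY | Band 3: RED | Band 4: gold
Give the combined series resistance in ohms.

43800 Ω

R1: orange, green → 35; orange ×10^3 → 35000 Ω.
R2: grey, grey → 88; red ×10^2 → 8800 Ω.
Series: 35000 + 8800 = 43800 Ω.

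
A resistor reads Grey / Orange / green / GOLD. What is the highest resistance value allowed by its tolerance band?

8715000 Ω

Grey → 8 (first significant figure)
Orange → 3 (second significant figure)
Green → ×10^5 multiplier
Gold → ±5% tolerance
83 × 100000 = 8300000 Ω
Highest = 8300000 × (1 + 5/100) = 8715000 Ω.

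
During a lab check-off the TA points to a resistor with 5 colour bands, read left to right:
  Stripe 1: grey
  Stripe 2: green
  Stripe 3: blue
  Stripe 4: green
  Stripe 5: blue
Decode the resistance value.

85600000 Ω

Grey → 8 (first significant figure)
Green → 5 (second significant figure)
Blue → 6 (third significant figure)
Green → ×10^5 multiplier
856 × 100000 = 85600000 Ω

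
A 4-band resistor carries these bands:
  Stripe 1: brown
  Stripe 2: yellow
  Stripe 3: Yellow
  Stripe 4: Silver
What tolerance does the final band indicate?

±10%

The last band, silver, is the tolerance band.
Silver corresponds to ±10%.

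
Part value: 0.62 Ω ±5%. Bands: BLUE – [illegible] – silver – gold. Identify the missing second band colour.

red

0.62 Ω = 62 × 10^-2.
The second band gives digit 2 of the significand, and 2 is red.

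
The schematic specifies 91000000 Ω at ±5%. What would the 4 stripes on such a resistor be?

91000000 Ω = 91 × 10^6.
9 → white
1 → brown
Multiplier 10^6 → blue.
±5% tolerance → gold.

white, brown, blue, gold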